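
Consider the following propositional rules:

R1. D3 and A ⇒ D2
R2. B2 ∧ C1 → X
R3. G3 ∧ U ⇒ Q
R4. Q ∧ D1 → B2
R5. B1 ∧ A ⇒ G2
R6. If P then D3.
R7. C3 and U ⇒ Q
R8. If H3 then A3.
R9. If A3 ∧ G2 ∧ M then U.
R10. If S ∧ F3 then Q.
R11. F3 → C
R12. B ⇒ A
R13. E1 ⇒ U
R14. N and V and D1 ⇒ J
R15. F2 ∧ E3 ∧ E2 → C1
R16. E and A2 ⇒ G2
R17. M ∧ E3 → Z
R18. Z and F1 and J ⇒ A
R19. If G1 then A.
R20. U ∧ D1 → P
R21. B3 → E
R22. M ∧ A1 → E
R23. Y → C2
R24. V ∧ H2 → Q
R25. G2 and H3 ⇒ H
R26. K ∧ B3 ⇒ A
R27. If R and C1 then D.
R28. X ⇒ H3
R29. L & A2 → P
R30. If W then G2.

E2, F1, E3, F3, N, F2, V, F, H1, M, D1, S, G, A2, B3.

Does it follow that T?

Forward chaining from the given facts derives: Q, C, J, C1, Z, A, E, B2, G2, X, H3, A3, U, P, H, D3, D2.
No rule has T as its conclusion, and it is not among the given facts.

No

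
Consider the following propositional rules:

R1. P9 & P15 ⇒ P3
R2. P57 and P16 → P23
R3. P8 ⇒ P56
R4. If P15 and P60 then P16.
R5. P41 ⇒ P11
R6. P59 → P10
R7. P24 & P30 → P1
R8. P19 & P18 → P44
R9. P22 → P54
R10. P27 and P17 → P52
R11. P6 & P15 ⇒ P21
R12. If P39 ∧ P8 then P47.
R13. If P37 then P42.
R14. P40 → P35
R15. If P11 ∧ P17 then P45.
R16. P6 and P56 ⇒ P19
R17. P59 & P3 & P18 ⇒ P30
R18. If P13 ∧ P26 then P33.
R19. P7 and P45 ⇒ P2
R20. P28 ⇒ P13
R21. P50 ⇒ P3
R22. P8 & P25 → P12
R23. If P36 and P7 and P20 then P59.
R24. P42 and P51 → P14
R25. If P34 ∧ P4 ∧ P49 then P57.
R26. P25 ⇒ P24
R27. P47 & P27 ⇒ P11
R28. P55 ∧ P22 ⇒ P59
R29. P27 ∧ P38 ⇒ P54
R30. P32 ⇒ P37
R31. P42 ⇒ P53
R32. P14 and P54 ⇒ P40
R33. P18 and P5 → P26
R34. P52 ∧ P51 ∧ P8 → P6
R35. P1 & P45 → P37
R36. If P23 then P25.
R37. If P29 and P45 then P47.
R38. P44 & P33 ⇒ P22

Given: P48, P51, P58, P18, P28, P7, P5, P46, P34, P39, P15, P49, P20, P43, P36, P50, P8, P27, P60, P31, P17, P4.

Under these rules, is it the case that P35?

P56  (by R3: P8)
P16  (by R4: P15, P60)
P52  (by R10: P27, P17)
P47  (by R12: P39, P8)
P13  (by R20: P28)
P3  (by R21: P50)
P59  (by R23: P36, P7, P20)
P57  (by R25: P34, P4, P49)
P11  (by R27: P47, P27)
P26  (by R33: P18, P5)
P6  (by R34: P52, P51, P8)
P23  (by R2: P57, P16)
P45  (by R15: P11, P17)
P19  (by R16: P6, P56)
P30  (by R17: P59, P3, P18)
P33  (by R18: P13, P26)
P25  (by R36: P23)
P44  (by R8: P19, P18)
P24  (by R26: P25)
P22  (by R38: P44, P33)
P1  (by R7: P24, P30)
P54  (by R9: P22)
P37  (by R35: P1, P45)
P42  (by R13: P37)
P14  (by R24: P42, P51)
P40  (by R32: P14, P54)
P35  (by R14: P40)

Yes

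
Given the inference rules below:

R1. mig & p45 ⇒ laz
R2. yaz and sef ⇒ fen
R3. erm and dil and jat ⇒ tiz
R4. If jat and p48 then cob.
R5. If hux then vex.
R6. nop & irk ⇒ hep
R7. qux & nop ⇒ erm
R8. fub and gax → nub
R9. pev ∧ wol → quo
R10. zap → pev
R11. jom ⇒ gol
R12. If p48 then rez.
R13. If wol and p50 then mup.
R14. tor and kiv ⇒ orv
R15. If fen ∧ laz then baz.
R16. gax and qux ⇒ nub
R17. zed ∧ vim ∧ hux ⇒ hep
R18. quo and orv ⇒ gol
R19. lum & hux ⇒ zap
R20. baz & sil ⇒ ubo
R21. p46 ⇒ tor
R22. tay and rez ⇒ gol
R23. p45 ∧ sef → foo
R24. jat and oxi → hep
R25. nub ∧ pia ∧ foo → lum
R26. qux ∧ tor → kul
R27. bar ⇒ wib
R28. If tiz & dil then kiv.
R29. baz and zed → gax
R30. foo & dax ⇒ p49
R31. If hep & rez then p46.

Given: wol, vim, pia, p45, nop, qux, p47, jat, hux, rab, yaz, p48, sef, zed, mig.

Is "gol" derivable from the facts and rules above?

No

Forward chaining from the given facts derives: laz, fen, cob, vex, erm, rez, baz, hep, foo, gax, p46, nub, tor, lum, kul, zap, pev, quo.
Rules concluding gol: R11 needs jom; R18 needs orv; R22 needs tay — none of these are established.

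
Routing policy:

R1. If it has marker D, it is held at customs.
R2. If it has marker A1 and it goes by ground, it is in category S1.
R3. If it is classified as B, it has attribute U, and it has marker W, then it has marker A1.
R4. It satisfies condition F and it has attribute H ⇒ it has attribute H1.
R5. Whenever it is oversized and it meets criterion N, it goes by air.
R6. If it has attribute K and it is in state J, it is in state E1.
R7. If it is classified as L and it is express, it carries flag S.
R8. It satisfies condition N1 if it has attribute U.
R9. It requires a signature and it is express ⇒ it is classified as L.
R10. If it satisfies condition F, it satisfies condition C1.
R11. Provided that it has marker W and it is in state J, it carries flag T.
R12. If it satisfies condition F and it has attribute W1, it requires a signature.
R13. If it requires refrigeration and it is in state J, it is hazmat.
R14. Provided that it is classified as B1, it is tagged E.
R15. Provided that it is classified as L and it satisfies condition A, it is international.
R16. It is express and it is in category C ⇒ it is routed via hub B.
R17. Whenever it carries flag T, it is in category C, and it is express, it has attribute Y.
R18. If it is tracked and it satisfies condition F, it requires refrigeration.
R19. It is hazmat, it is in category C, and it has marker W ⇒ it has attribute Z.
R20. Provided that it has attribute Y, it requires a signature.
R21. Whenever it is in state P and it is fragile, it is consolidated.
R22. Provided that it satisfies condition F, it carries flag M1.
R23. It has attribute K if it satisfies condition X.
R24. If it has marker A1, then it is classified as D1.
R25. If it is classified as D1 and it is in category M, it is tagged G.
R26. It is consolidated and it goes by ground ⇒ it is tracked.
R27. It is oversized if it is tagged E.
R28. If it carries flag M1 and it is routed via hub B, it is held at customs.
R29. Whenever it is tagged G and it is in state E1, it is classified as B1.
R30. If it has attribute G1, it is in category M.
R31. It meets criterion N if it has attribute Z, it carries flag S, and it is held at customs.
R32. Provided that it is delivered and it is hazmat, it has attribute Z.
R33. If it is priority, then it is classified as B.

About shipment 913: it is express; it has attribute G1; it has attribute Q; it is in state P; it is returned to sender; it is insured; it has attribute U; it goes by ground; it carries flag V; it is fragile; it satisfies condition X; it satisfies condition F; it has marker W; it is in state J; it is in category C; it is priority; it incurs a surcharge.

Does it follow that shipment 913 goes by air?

Yes

By R11 (it has marker W, it is in state J): it carries flag T.
By R16 (it is express, it is in category C): it is routed via hub B.
By R17 (it carries flag T, it is in category C, it is express): it has attribute Y.
By R20 (it has attribute Y): it requires a signature.
By R21 (it is in state P, it is fragile): it is consolidated.
By R22 (it satisfies condition F): it carries flag M1.
By R23 (it satisfies condition X): it has attribute K.
By R26 (it is consolidated, it goes by ground): it is tracked.
By R28 (it carries flag M1, it is routed via hub B): it is held at customs.
By R30 (it has attribute G1): it is in category M.
By R33 (it is priority): it is classified as B.
By R3 (it is classified as B, it has attribute U, it has marker W): it has marker A1.
By R6 (it has attribute K, it is in state J): it is in state E1.
By R9 (it requires a signature, it is express): it is classified as L.
By R18 (it is tracked, it satisfies condition F): it requires refrigeration.
By R24 (it has marker A1): it is classified as D1.
By R25 (it is classified as D1, it is in category M): it is tagged G.
By R29 (it is tagged G, it is in state E1): it is classified as B1.
By R7 (it is classified as L, it is express): it carries flag S.
By R13 (it requires refrigeration, it is in state J): it is hazmat.
By R14 (it is classified as B1): it is tagged E.
By R19 (it is hazmat, it is in category C, it has marker W): it has attribute Z.
By R27 (it is tagged E): it is oversized.
By R31 (it has attribute Z, it carries flag S, it is held at customs): it meets criterion N.
By R5 (it is oversized, it meets criterion N): it goes by air.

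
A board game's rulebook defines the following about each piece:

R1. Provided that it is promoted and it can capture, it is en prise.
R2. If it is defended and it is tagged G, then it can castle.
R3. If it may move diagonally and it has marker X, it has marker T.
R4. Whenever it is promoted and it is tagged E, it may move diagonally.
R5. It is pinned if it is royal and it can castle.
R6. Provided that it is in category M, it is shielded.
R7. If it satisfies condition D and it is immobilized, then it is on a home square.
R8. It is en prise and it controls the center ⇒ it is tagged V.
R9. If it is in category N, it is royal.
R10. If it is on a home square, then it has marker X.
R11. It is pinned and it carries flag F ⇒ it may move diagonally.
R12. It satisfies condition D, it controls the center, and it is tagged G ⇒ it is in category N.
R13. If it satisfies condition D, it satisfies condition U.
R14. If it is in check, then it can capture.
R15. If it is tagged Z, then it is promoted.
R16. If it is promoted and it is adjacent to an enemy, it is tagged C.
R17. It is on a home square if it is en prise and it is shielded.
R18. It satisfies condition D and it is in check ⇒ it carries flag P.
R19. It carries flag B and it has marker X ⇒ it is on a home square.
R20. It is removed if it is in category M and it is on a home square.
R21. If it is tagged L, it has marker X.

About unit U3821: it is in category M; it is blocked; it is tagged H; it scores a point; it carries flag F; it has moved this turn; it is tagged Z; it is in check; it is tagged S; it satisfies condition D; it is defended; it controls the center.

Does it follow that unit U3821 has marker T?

No

Forward chaining from the given facts derives: is shielded, satisfies condition U, can capture, is promoted, carries flag P, is en prise, is tagged V, is on a home square, is removed, has marker X.
The only rule concluding "it has marker T" is R3, which needs "it may move diagonally"; that is never established.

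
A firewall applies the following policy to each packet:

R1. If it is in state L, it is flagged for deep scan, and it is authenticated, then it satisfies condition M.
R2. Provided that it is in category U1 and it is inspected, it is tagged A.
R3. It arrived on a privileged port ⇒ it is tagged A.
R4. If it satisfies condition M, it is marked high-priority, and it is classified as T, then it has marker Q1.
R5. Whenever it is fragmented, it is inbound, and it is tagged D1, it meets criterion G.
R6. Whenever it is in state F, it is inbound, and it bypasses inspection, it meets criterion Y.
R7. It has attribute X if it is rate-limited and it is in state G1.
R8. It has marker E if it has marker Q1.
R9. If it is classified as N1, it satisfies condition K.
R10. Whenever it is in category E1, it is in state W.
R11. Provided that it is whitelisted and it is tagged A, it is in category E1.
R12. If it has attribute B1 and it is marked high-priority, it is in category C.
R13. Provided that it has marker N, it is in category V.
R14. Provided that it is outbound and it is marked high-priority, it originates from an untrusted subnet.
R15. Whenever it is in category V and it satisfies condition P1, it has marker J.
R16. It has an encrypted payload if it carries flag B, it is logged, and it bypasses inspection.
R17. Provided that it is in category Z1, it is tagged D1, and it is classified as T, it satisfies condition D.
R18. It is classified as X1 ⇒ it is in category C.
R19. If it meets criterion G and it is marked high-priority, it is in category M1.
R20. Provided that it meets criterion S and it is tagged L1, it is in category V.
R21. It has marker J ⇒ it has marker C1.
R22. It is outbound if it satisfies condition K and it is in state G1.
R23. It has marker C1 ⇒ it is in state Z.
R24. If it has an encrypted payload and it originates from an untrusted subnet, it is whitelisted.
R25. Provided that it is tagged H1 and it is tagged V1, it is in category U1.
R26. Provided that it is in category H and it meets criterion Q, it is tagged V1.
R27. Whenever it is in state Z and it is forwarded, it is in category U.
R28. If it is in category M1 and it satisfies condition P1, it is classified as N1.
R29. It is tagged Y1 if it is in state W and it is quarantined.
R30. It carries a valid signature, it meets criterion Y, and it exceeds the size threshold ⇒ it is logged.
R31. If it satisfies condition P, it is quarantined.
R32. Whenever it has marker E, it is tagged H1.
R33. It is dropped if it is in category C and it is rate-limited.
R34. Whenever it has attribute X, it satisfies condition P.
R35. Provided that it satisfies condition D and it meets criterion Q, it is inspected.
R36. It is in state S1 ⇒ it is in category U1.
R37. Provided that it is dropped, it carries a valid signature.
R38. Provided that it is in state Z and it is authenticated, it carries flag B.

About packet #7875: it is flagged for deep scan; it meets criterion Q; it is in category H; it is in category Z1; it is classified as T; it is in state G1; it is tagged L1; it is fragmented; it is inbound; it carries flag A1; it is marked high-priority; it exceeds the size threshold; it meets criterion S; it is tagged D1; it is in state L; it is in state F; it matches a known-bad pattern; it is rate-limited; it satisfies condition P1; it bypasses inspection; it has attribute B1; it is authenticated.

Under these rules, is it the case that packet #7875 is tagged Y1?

By R1 (it is in state L, it is flagged for deep scan, it is authenticated): it satisfies condition M.
By R4 (it satisfies condition M, it is marked high-priority, it is classified as T): it has marker Q1.
By R5 (it is fragmented, it is inbound, it is tagged D1): it meets criterion G.
By R6 (it is in state F, it is inbound, it bypasses inspection): it meets criterion Y.
By R7 (it is rate-limited, it is in state G1): it has attribute X.
By R8 (it has marker Q1): it has marker E.
By R12 (it has attribute B1, it is marked high-priority): it is in category C.
By R17 (it is in category Z1, it is tagged D1, it is classified as T): it satisfies condition D.
By R19 (it meets criterion G, it is marked high-priority): it is in category M1.
By R20 (it meets criterion S, it is tagged L1): it is in category V.
By R26 (it is in category H, it meets criterion Q): it is tagged V1.
By R28 (it is in category M1, it satisfies condition P1): it is classified as N1.
By R32 (it has marker E): it is tagged H1.
By R33 (it is in category C, it is rate-limited): it is dropped.
By R34 (it has attribute X): it satisfies condition P.
By R35 (it satisfies condition D, it meets criterion Q): it is inspected.
By R37 (it is dropped): it carries a valid signature.
By R9 (it is classified as N1): it satisfies condition K.
By R15 (it is in category V, it satisfies condition P1): it has marker J.
By R21 (it has marker J): it has marker C1.
By R22 (it satisfies condition K, it is in state G1): it is outbound.
By R23 (it has marker C1): it is in state Z.
By R25 (it is tagged H1, it is tagged V1): it is in category U1.
By R30 (it carries a valid signature, it meets criterion Y, it exceeds the size threshold): it is logged.
By R31 (it satisfies condition P): it is quarantined.
By R38 (it is in state Z, it is authenticated): it carries flag B.
By R2 (it is in category U1, it is inspected): it is tagged A.
By R14 (it is outbound, it is marked high-priority): it originates from an untrusted subnet.
By R16 (it carries flag B, it is logged, it bypasses inspection): it has an encrypted payload.
By R24 (it has an encrypted payload, it originates from an untrusted subnet): it is whitelisted.
By R11 (it is whitelisted, it is tagged A): it is in category E1.
By R10 (it is in category E1): it is in state W.
By R29 (it is in state W, it is quarantined): it is tagged Y1.

Yes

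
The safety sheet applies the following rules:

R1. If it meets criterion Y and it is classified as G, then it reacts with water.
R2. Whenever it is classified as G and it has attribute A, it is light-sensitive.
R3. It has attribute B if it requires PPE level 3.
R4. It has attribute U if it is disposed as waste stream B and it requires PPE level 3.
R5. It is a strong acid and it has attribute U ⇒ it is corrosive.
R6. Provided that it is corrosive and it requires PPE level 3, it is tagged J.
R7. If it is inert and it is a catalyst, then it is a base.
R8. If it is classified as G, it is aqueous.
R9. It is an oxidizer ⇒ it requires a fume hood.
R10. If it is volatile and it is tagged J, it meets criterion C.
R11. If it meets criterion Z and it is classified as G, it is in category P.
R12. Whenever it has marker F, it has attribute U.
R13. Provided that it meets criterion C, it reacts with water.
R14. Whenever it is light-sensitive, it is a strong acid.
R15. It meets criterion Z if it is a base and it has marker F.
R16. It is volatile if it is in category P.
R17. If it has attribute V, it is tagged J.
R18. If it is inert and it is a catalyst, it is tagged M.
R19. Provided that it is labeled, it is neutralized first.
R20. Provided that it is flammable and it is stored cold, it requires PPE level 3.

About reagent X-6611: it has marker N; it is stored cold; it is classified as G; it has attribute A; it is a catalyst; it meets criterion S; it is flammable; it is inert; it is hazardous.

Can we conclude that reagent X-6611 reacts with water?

Forward chaining from the given facts derives: is light-sensitive, is a base, is aqueous, is a strong acid, is tagged M, requires PPE level 3, has attribute B.
Rules concluding "it reacts with water": R1 needs "it meets criterion Y"; R13 needs "it meets criterion C" — none of these are established.

No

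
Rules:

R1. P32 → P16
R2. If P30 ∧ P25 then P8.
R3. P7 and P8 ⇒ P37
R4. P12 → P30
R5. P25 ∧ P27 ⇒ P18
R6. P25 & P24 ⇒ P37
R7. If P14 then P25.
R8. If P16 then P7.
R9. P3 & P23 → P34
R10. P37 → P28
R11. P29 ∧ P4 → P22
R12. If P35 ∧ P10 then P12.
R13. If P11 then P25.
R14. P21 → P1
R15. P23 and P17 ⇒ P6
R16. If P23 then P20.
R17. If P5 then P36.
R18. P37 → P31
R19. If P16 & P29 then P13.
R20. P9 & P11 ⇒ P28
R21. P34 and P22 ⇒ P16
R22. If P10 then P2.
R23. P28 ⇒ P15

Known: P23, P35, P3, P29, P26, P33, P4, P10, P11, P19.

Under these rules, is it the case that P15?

Yes

P34  (by R9: P3, P23)
P22  (by R11: P29, P4)
P12  (by R12: P35, P10)
P25  (by R13: P11)
P16  (by R21: P34, P22)
P30  (by R4: P12)
P7  (by R8: P16)
P8  (by R2: P30, P25)
P37  (by R3: P7, P8)
P28  (by R10: P37)
P15  (by R23: P28)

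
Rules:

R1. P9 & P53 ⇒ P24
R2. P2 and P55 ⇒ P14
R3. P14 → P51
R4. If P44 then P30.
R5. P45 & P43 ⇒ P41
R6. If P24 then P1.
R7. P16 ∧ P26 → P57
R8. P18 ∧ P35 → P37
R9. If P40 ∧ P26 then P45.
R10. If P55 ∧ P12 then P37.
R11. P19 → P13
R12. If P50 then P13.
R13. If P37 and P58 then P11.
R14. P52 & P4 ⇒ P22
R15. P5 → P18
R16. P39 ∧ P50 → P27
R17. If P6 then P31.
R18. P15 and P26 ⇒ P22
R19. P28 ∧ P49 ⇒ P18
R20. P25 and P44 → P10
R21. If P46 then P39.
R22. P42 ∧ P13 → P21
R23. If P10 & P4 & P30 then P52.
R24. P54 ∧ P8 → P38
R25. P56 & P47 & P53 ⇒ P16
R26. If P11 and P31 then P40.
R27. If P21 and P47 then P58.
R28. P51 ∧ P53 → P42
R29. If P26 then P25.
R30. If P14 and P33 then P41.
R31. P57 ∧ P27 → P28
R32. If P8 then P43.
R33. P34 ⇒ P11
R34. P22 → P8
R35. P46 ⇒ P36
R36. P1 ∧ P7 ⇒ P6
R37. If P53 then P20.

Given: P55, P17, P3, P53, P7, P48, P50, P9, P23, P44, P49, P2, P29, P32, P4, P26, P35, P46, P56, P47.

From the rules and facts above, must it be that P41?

P24  (by R1: P9, P53)
P14  (by R2: P2, P55)
P51  (by R3: P14)
P30  (by R4: P44)
P1  (by R6: P24)
P13  (by R12: P50)
P39  (by R21: P46)
P16  (by R25: P56, P47, P53)
P42  (by R28: P51, P53)
P25  (by R29: P26)
P6  (by R36: P1, P7)
P57  (by R7: P16, P26)
P27  (by R16: P39, P50)
P31  (by R17: P6)
P10  (by R20: P25, P44)
P21  (by R22: P42, P13)
P52  (by R23: P10, P4, P30)
P58  (by R27: P21, P47)
P28  (by R31: P57, P27)
P22  (by R14: P52, P4)
P18  (by R19: P28, P49)
P8  (by R34: P22)
P37  (by R8: P18, P35)
P11  (by R13: P37, P58)
P40  (by R26: P11, P31)
P43  (by R32: P8)
P45  (by R9: P40, P26)
P41  (by R5: P45, P43)

Yes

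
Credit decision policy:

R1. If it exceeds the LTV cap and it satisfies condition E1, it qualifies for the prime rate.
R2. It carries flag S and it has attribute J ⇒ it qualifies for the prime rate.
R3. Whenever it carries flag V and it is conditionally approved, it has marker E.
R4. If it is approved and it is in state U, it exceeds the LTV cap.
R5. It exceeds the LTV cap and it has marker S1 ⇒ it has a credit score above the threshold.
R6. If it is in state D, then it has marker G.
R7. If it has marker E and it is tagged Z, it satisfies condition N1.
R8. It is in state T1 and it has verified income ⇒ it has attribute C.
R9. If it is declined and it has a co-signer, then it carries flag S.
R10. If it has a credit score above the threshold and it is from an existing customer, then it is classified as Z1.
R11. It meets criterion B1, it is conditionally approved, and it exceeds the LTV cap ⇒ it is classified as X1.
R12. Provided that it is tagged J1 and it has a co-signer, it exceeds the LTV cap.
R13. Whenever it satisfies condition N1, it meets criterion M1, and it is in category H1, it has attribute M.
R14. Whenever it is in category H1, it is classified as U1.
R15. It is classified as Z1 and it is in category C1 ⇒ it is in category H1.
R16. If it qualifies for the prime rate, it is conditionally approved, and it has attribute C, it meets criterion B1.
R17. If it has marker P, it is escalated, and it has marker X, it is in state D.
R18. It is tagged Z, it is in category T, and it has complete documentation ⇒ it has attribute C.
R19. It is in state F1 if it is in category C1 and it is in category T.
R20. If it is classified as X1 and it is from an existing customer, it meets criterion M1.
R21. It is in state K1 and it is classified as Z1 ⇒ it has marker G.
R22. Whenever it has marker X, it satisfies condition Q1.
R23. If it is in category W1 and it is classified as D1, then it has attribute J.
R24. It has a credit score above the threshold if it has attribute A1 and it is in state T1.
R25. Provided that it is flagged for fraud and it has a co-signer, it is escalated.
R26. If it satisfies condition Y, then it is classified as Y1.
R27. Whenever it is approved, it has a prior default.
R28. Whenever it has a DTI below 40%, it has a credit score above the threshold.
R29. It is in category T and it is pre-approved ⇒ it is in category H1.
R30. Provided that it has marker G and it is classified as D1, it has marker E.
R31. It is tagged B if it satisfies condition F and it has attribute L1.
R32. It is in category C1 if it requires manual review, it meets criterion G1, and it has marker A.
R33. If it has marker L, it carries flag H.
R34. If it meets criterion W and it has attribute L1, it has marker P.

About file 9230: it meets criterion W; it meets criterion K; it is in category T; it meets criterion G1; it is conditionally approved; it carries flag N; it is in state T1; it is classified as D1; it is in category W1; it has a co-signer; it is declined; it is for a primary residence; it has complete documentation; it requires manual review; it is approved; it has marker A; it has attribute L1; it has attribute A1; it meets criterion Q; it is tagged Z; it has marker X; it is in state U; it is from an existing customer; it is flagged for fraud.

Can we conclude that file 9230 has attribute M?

By R4 (it is approved, it is in state U): it exceeds the LTV cap.
By R9 (it is declined, it has a co-signer): it carries flag S.
By R18 (it is tagged Z, it is in category T, it has complete documentation): it has attribute C.
By R23 (it is in category W1, it is classified as D1): it has attribute J.
By R24 (it has attribute A1, it is in state T1): it has a credit score above the threshold.
By R25 (it is flagged for fraud, it has a co-signer): it is escalated.
By R32 (it requires manual review, it meets criterion G1, it has marker A): it is in category C1.
By R34 (it meets criterion W, it has attribute L1): it has marker P.
By R2 (it carries flag S, it has attribute J): it qualifies for the prime rate.
By R10 (it has a credit score above the threshold, it is from an existing customer): it is classified as Z1.
By R15 (it is classified as Z1, it is in category C1): it is in category H1.
By R16 (it qualifies for the prime rate, it is conditionally approved, it has attribute C): it meets criterion B1.
By R17 (it has marker P, it is escalated, it has marker X): it is in state D.
By R6 (it is in state D): it has marker G.
By R11 (it meets criterion B1, it is conditionally approved, it exceeds the LTV cap): it is classified as X1.
By R20 (it is classified as X1, it is from an existing customer): it meets criterion M1.
By R30 (it has marker G, it is classified as D1): it has marker E.
By R7 (it has marker E, it is tagged Z): it satisfies condition N1.
By R13 (it satisfies condition N1, it meets criterion M1, it is in category H1): it has attribute M.

Yes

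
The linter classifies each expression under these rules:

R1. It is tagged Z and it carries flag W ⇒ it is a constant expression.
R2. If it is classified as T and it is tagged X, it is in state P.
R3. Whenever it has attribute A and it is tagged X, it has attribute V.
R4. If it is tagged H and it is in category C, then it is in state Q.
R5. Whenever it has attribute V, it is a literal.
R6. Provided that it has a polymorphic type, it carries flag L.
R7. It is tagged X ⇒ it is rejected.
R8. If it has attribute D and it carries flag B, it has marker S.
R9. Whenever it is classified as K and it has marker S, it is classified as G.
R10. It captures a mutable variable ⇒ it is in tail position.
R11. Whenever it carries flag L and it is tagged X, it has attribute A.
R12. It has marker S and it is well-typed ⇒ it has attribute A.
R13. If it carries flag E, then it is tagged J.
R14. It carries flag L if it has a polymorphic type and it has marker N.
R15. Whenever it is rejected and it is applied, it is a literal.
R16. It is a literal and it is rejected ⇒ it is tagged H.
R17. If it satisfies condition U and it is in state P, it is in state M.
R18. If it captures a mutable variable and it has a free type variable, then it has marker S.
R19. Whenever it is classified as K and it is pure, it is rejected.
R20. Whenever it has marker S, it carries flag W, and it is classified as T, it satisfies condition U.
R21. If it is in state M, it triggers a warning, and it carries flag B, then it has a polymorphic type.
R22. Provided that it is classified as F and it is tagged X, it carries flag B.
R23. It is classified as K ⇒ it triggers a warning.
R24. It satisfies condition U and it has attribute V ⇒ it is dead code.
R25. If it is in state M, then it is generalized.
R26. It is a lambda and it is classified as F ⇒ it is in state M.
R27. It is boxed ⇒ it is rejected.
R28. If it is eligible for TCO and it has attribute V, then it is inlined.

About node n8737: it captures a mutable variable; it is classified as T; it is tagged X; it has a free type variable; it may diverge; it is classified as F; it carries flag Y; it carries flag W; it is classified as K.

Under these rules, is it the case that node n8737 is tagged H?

Yes

By R2 (it is classified as T, it is tagged X): it is in state P.
By R7 (it is tagged X): it is rejected.
By R18 (it captures a mutable variable, it has a free type variable): it has marker S.
By R20 (it has marker S, it carries flag W, it is classified as T): it satisfies condition U.
By R22 (it is classified as F, it is tagged X): it carries flag B.
By R23 (it is classified as K): it triggers a warning.
By R17 (it satisfies condition U, it is in state P): it is in state M.
By R21 (it is in state M, it triggers a warning, it carries flag B): it has a polymorphic type.
By R6 (it has a polymorphic type): it carries flag L.
By R11 (it carries flag L, it is tagged X): it has attribute A.
By R3 (it has attribute A, it is tagged X): it has attribute V.
By R5 (it has attribute V): it is a literal.
By R16 (it is a literal, it is rejected): it is tagged H.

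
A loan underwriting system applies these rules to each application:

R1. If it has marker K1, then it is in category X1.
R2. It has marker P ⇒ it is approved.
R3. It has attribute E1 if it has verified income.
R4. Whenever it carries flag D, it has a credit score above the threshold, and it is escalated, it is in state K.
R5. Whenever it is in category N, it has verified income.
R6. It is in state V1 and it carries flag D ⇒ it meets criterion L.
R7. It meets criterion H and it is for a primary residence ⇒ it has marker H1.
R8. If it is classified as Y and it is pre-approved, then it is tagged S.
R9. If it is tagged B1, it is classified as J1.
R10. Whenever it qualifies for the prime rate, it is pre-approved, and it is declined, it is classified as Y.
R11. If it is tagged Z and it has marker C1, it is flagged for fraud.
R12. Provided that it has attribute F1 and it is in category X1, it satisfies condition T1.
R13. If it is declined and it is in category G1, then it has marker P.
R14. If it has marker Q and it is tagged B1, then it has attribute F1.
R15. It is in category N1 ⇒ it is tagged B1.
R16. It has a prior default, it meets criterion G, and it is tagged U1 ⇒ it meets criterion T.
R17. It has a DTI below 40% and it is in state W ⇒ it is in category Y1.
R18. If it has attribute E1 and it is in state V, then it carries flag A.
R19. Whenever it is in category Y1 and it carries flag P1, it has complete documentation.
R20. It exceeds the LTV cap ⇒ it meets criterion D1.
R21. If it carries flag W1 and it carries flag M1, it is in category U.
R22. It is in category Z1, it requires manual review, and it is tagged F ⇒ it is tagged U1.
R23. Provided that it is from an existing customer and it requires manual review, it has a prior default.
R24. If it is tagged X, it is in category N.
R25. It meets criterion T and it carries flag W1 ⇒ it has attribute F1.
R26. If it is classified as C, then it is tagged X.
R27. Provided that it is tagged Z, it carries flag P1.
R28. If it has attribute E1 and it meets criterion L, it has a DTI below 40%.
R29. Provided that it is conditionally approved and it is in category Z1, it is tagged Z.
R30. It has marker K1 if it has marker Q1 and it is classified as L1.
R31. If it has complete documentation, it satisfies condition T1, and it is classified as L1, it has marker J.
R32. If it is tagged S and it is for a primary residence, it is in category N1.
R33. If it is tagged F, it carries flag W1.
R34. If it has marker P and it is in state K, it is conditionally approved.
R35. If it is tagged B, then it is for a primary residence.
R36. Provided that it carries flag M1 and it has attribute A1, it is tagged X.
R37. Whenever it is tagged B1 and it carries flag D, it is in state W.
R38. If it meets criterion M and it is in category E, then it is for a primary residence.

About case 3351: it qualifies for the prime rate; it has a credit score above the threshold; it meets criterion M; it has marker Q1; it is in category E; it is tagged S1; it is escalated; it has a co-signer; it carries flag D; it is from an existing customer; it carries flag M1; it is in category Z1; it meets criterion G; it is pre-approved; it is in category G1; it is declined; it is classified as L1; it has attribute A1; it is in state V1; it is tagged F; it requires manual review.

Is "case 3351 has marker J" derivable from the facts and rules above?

By R4 (it carries flag D, it has a credit score above the threshold, it is escalated): it is in state K.
By R6 (it is in state V1, it carries flag D): it meets criterion L.
By R10 (it qualifies for the prime rate, it is pre-approved, it is declined): it is classified as Y.
By R13 (it is declined, it is in category G1): it has marker P.
By R22 (it is in category Z1, it requires manual review, it is tagged F): it is tagged U1.
By R23 (it is from an existing customer, it requires manual review): it has a prior default.
By R30 (it has marker Q1, it is classified as L1): it has marker K1.
By R33 (it is tagged F): it carries flag W1.
By R34 (it has marker P, it is in state K): it is conditionally approved.
By R36 (it carries flag M1, it has attribute A1): it is tagged X.
By R38 (it meets criterion M, it is in category E): it is for a primary residence.
By R1 (it has marker K1): it is in category X1.
By R8 (it is classified as Y, it is pre-approved): it is tagged S.
By R16 (it has a prior default, it meets criterion G, it is tagged U1): it meets criterion T.
By R24 (it is tagged X): it is in category N.
By R25 (it meets criterion T, it carries flag W1): it has attribute F1.
By R29 (it is conditionally approved, it is in category Z1): it is tagged Z.
By R32 (it is tagged S, it is for a primary residence): it is in category N1.
By R5 (it is in category N): it has verified income.
By R12 (it has attribute F1, it is in category X1): it satisfies condition T1.
By R15 (it is in category N1): it is tagged B1.
By R27 (it is tagged Z): it carries flag P1.
By R37 (it is tagged B1, it carries flag D): it is in state W.
By R3 (it has verified income): it has attribute E1.
By R28 (it has attribute E1, it meets criterion L): it has a DTI below 40%.
By R17 (it has a DTI below 40%, it is in state W): it is in category Y1.
By R19 (it is in category Y1, it carries flag P1): it has complete documentation.
By R31 (it has complete documentation, it satisfies condition T1, it is classified as L1): it has marker J.

Yes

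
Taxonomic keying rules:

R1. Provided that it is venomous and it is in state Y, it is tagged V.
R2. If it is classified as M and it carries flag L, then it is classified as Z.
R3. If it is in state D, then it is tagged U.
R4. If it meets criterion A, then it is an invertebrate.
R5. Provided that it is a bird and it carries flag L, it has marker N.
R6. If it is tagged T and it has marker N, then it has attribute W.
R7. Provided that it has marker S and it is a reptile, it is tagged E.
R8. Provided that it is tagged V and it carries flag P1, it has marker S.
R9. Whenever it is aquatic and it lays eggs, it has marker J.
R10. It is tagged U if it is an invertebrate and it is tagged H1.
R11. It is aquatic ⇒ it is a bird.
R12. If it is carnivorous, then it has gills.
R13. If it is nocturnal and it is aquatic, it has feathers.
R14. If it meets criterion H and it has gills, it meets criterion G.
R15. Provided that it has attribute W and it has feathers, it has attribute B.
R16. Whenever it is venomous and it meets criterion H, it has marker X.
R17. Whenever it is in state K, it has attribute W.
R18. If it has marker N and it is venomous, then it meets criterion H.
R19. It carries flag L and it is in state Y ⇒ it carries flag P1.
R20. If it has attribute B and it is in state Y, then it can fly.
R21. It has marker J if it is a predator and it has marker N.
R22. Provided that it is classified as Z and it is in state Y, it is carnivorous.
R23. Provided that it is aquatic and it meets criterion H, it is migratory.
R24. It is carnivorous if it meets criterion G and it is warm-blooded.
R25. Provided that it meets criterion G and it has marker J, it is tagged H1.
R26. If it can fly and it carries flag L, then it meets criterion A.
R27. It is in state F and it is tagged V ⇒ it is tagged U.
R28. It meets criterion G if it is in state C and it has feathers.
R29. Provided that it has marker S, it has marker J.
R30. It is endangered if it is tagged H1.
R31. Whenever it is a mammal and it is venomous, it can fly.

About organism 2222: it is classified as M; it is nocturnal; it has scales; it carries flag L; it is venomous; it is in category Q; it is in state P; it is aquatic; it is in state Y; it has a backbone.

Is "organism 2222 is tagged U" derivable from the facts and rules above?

Forward chaining from the given facts derives: is tagged V, is classified as Z, is a bird, has feathers, carries flag P1, is carnivorous, has marker N, has marker S, has gills, meets criterion H, is migratory, has marker J, meets criterion G, has marker X, is tagged H1, is endangered.
Rules concluding "it is tagged U": R3 needs "it is in state D"; R10 needs "it is an invertebrate"; R27 needs "it is in state F" — none of these are established.

No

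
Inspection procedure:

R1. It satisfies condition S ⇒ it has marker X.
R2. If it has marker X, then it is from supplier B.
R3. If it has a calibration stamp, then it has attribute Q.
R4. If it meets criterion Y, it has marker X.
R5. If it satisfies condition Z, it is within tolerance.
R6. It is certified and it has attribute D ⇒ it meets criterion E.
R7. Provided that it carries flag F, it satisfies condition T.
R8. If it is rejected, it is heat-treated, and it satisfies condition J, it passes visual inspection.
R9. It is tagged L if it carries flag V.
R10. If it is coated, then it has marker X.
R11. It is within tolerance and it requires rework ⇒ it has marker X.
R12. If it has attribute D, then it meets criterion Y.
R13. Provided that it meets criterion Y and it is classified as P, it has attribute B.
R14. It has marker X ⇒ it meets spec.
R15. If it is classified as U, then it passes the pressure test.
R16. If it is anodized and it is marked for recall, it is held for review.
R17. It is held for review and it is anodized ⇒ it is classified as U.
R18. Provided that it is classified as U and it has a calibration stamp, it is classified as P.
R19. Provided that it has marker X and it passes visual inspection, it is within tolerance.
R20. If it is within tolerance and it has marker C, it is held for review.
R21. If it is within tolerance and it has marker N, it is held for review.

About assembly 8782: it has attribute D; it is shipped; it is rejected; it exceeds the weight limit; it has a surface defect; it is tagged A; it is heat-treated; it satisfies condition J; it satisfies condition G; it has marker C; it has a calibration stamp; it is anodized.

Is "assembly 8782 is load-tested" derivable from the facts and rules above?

No

Forward chaining from the given facts derives: has attribute Q, passes visual inspection, meets criterion Y, has marker X, meets spec, is within tolerance, is held for review, is from supplier B, is classified as U, is classified as P, has attribute B, passes the pressure test.
No rule has "it is load-tested" as its conclusion, and it is not among the given facts.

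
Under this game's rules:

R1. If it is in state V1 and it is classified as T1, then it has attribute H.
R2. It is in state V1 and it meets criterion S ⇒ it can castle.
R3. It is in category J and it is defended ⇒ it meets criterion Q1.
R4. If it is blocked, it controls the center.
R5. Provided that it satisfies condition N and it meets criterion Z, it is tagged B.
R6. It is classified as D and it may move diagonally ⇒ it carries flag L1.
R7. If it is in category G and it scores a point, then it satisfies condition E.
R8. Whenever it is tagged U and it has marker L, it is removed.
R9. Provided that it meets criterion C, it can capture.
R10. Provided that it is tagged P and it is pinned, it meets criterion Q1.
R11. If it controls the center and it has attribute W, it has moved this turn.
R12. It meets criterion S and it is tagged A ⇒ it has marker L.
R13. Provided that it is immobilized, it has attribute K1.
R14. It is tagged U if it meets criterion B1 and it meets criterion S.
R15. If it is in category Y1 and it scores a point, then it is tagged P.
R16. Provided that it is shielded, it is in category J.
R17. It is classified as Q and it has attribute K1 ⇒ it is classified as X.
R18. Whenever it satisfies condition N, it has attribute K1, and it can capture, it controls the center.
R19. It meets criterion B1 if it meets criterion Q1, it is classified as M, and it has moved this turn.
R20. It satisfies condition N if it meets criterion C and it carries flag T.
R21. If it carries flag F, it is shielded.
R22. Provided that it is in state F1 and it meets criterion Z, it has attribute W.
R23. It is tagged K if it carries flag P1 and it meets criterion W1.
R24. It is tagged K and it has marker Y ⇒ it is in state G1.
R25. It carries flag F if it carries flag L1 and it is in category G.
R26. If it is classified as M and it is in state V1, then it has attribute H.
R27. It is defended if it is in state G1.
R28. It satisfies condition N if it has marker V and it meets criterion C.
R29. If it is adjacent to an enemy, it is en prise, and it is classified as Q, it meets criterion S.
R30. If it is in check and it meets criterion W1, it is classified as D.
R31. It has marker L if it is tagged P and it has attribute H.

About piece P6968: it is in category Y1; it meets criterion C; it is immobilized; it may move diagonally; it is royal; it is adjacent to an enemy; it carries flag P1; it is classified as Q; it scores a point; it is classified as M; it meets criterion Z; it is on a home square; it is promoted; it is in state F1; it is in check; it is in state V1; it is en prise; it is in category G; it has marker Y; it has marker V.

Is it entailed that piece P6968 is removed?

Forward chaining from the given facts derives: satisfies condition E, can capture, has attribute K1, is tagged P, is classified as X, has attribute W, has attribute H, satisfies condition N, meets criterion S, has marker L, can castle, is tagged B, controls the center, has moved this turn.
The only rule concluding "it is removed" is R8, which needs "it is tagged U"; that is never established.

No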